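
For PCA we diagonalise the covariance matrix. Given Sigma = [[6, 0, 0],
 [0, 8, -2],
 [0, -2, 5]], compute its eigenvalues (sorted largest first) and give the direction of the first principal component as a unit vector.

Step 1 — characteristic polynomial p(λ) = det(λI - Sigma) = λ³ - tr·λ² + c_1·λ - det, where tr = trace, c_1 = sum of the principal 2×2 minors, det = det(Sigma):
  tr = 6 + 8 + 5 = 19,
  c_1 = (6·8 - (0)²) + (6·5 - (0)²) + (8·5 - (-2)²) = 48 + 30 + 36 = 114,
  det = 6·(8·5 - (-2)²) - (0)·((0)·5 - (-2)·(0)) + (0)·((0)·(-2) - 8·(0)) = 6·(36) - (0)·(0) + (0)·(0) = 216.
  So p(λ) = λ³ - 19λ² + 114λ - 216.
Step 2 — look for an integer root (rational root theorem: any rational root is an integer divisor of 216). Testing λ = 4:
  p(4) = 64 - 304 + 456 - 216 = 0  ✓
  Dividing out (λ - 4): p(λ) = (λ - 4)(λ² - 15λ + 54).
Step 3 — remaining eigenvalues from the quadratic λ² - 15λ + 54 = 0:
  Δ = 15² - 4·54 = 225 - 216 = 9,  λ = (15 ± √9)/2 = (15 ± 3)/2 = 9 or 6.
  Sorted: λ_1 = 9,  λ_2 = 6,  λ_3 = 4  (check: sum = 19 = tr ✓).

Step 4 — unit eigenvector for λ_1 = 9: v spans the null space of (Sigma - λ_1 I), whose rows are
  r_1 = (-3, 0, 0),  r_2 = (0, -1, -2),  r_3 = (0, -2, -4).
  v is orthogonal to every row, so take v ∝ r_1 × r_2 = ((0)·(-2) - (0)·(-1), (0)·(0) - (-3)·(-2), (-3)·(-1) - (0)·(0)) = (0, -6, 3).
  Rescale (divide by 3; multiply by -1 so the first nonzero entry is positive): u = (0, 2, -1).
  ||u|| = √((0)² + (2)² + (-1)²) = √(5) ≈ 2.2361,  v_1 = u/||u|| ≈ (0, 0.8944, -0.4472) (||v_1|| = 1).

λ_1 = 9,  λ_2 = 6,  λ_3 = 4;  v_1 ≈ (0, 0.8944, -0.4472)


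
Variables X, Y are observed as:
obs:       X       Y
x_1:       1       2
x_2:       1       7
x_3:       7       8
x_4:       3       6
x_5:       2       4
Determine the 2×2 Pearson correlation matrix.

Step 1 — column means:
  mean(X) = (1 + 1 + 7 + 3 + 2) / 5 = 14/5 = 2.8
  mean(Y) = (2 + 7 + 8 + 6 + 4) / 5 = 27/5 = 5.4

Step 2 — sample variances and covariances s[i,j] = (1/(n-1)) · Σ_k (x_{k,i} - mean_i) · (x_{k,j} - mean_j), with n-1 = 4:
  s[X,X] = ((-1.8)·(-1.8) + (-1.8)·(-1.8) + (4.2)·(4.2) + (0.2)·(0.2) + (-0.8)·(-0.8)) / 4 = 24.8/4 = 6.2
  s[X,Y] = ((-1.8)·(-3.4) + (-1.8)·(1.6) + (4.2)·(2.6) + (0.2)·(0.6) + (-0.8)·(-1.4)) / 4 = 15.4/4 = 3.85
  s[Y,Y] = ((-3.4)·(-3.4) + (1.6)·(1.6) + (2.6)·(2.6) + (0.6)·(0.6) + (-1.4)·(-1.4)) / 4 = 23.2/4 = 5.8
  Sample standard deviations s_i = √(s[i,i]):
  s(X) = √(6.2) = 2.49
  s(Y) = √(5.8) = 2.4083

Step 3 — r_{ij} = s_{ij} / (s_i · s_j):
  r[X,X] = 1 (diagonal).
  r[X,Y] = 3.85 / (2.49 · 2.4083) = 3.85 / 5.9967 = 0.642
  r[Y,Y] = 1 (diagonal).

R is symmetric with unit diagonal. Assembling:

R = [[1, 0.642],
 [0.642, 1]]


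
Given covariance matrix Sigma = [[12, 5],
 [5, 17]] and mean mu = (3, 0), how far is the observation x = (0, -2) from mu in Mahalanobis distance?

Step 1 — centre the observation: (x - mu) = (-3, -2).

Step 2 — invert Sigma. det(Sigma) = 12·17 - (5)² = 179.
  Sigma^{-1} = (1/det) · [[d, -b], [-b, a]] = [[0.095, -0.0279],
 [-0.0279, 0.067]].

Step 3 — form the quadratic (x - mu)^T · Sigma^{-1} · (x - mu):
  Sigma^{-1} · (x - mu) = (-0.2291, -0.0503).
  (x - mu)^T · [Sigma^{-1} · (x - mu)] = (-3)·(-0.2291) + (-2)·(-0.0503) = 0.7877.

Step 4 — take square root: d = √(0.7877) ≈ 0.8875.

d(x, mu) = √(0.7877) ≈ 0.8875


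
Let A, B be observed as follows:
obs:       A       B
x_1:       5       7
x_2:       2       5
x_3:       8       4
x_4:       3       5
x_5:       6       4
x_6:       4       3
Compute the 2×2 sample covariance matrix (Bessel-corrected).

Step 1 — column means:
  mean(A) = (5 + 2 + 8 + 3 + 6 + 4) / 6 = 28/6 = 4.6667
  mean(B) = (7 + 5 + 4 + 5 + 4 + 3) / 6 = 28/6 = 4.6667

Step 2 — sample covariance S[i,j] = (1/(n-1)) · Σ_k (x_{k,i} - mean_i) · (x_{k,j} - mean_j), with n-1 = 5.
  S[A,A] = ((0.3333)·(0.3333) + (-2.6667)·(-2.6667) + (3.3333)·(3.3333) + (-1.6667)·(-1.6667) + (1.3333)·(1.3333) + (-0.6667)·(-0.6667)) / 5 = 23.3333/5 = 4.6667
  S[A,B] = ((0.3333)·(2.3333) + (-2.6667)·(0.3333) + (3.3333)·(-0.6667) + (-1.6667)·(0.3333) + (1.3333)·(-0.6667) + (-0.6667)·(-1.6667)) / 5 = -2.6667/5 = -0.5333
  S[B,B] = ((2.3333)·(2.3333) + (0.3333)·(0.3333) + (-0.6667)·(-0.6667) + (0.3333)·(0.3333) + (-0.6667)·(-0.6667) + (-1.6667)·(-1.6667)) / 5 = 9.3333/5 = 1.8667

S is symmetric (S[j,i] = S[i,j]). Assembling:

S = [[4.6667, -0.5333],
 [-0.5333, 1.8667]]


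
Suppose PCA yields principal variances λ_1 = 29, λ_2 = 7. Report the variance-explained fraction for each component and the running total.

Step 1 — total variance = trace(Sigma) = Σ λ_i = 29 + 7 = 36.

Step 2 — fraction explained by component i = λ_i / Σ λ:
  PC1: 29/36 = 0.8056
  PC2: 7/36 = 0.1944

Step 3 — cumulative fraction after k components = (λ_1 + ... + λ_k) / Σ λ:
  k = 1: 29/36 = 0.8056
  k = 2: (29 + 7)/36 = 36/36 = 1

Summary (fraction, with percent):

explained: PC1 0.8056 (80.56%), PC2 0.1944 (19.44%);  cumulative: 0.8056, 1


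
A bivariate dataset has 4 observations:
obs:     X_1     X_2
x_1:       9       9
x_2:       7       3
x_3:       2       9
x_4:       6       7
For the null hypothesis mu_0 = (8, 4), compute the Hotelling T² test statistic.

Step 1 — sample mean vector:
  mean(X_1) = (9 + 7 + 2 + 6) / 4 = 24/4 = 6
  mean(X_2) = (9 + 3 + 9 + 7) / 4 = 28/4 = 7
  x̄ = (6, 7),  deviation x̄ - mu_0 = (6, 7) - (8, 4) = (-2, 3).

Step 2 — sample covariance matrix, S[i,j] = (1/(n-1)) · Σ_k (x_{k,i} - mean_i) · (x_{k,j} - mean_j), divisor n-1 = 3:
  S[X_1,X_1] = ((3)·(3) + (1)·(1) + (-4)·(-4) + (0)·(0)) / 3 = 26/3 = 8.6667
  S[X_1,X_2] = ((3)·(2) + (1)·(-4) + (-4)·(2) + (0)·(0)) / 3 = -6/3 = -2
  S[X_2,X_2] = ((2)·(2) + (-4)·(-4) + (2)·(2) + (0)·(0)) / 3 = 24/3 = 8
  S = [[8.6667, -2],
 [-2, 8]].

Step 3 — invert S. det(S) = 8.6667·8 - (-2)² = 65.3333.
  S^{-1} = (1/det) · [[d, -b], [-b, a]] = [[0.1224, 0.0306],
 [0.0306, 0.1327]].

Step 4 — quadratic form (x̄ - mu_0)^T · S^{-1} · (x̄ - mu_0):
  S^{-1} · (x̄ - mu_0) = (-0.1531, 0.3367),
  (x̄ - mu_0)^T · [...] = (-2)·(-0.1531) + (3)·(0.3367) = 1.3163.

Step 5 — scale by n: T² = 4 · 1.3163 = 5.2653.

T² ≈ 5.2653


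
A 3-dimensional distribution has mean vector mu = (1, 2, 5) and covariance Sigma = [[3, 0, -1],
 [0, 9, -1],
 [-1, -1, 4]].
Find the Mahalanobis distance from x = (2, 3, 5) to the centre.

Step 1 — centre the observation: (x - mu) = (1, 1, 0).

Step 2 — invert Sigma (cofactor / det for 3×3, or solve directly):
  Sigma^{-1} = [[0.3646, 0.0104, 0.0938],
 [0.0104, 0.1146, 0.0312],
 [0.0938, 0.0312, 0.2812]].

Step 3 — form the quadratic (x - mu)^T · Sigma^{-1} · (x - mu):
  Sigma^{-1} · (x - mu) = (0.375, 0.125, 0.125).
  (x - mu)^T · [Sigma^{-1} · (x - mu)] = (1)·(0.375) + (1)·(0.125) + (0)·(0.125) = 0.5.

Step 4 — take square root: d = √(0.5) ≈ 0.7071.

d(x, mu) = √(0.5) ≈ 0.7071


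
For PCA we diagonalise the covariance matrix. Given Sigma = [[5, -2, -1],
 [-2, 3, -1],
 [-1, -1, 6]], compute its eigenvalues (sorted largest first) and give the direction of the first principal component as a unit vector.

Step 1 — characteristic polynomial p(λ) = det(λI - Sigma) = λ³ - tr·λ² + c_1·λ - det, where tr = trace, c_1 = sum of the principal 2×2 minors, det = det(Sigma):
  tr = 5 + 3 + 6 = 14,
  c_1 = (5·3 - (-2)²) + (5·6 - (-1)²) + (3·6 - (-1)²) = 11 + 29 + 17 = 57,
  det = 5·(3·6 - (-1)²) - (-2)·((-2)·6 - (-1)·(-1)) + (-1)·((-2)·(-1) - 3·(-1)) = 5·(17) - (-2)·(-13) + (-1)·(5) = 54.
  So p(λ) = λ³ - 14λ² + 57λ - 54.
Step 2 — look for an integer root (rational root theorem: any rational root is an integer divisor of 54). Testing λ = 6:
  p(6) = 216 - 504 + 342 - 54 = 0  ✓
  Dividing out (λ - 6): p(λ) = (λ - 6)(λ² - 8λ + 9).
Step 3 — remaining eigenvalues from the quadratic λ² - 8λ + 9 = 0:
  Δ = 8² - 4·9 = 64 - 36 = 28,  λ = (8 ± √28)/2 = (8 ± 5.2915)/2 ≈ 6.6458 or 1.3542.
  Sorted: λ_1 = 6.6458,  λ_2 = 6,  λ_3 = 1.3542  (check: sum = 14 = tr ✓).

Step 4 — unit eigenvector for λ_1 ≈ 6.6458: v spans the null space of (Sigma - λ_1 I), whose rows are
  r_1 = (-1.6458, -2, -1),  r_2 = (-2, -3.6458, -1),  r_3 = (-1, -1, -0.6458).
  v is orthogonal to every row, so take v ∝ r_1 × r_2 = ((-2)·(-1) - (-1)·(-3.6458), (-1)·(-2) - (-1.6458)·(-1), (-1.6458)·(-3.6458) - (-2)·(-2)) ≈ (-1.6458, 0.3542, 2).
  Rescale (multiply by -1 so the first nonzero entry is positive): u = (1.6458, -0.3542, -2).
  ||u|| = √((1.6458)² + (-0.3542)² + (-2)²) = √(6.834) ≈ 2.6142,  v_1 = u/||u|| ≈ (0.6295, -0.1355, -0.7651) (||v_1|| = 1).

λ_1 = 6.6458,  λ_2 = 6,  λ_3 = 1.3542;  v_1 ≈ (0.6295, -0.1355, -0.7651)


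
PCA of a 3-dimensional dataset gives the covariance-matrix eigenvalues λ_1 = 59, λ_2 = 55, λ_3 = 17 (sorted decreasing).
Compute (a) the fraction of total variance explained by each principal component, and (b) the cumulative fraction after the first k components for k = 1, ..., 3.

Step 1 — total variance = trace(Sigma) = Σ λ_i = 59 + 55 + 17 = 131.

Step 2 — fraction explained by component i = λ_i / Σ λ:
  PC1: 59/131 = 0.4504
  PC2: 55/131 = 0.4198
  PC3: 17/131 = 0.1298

Step 3 — cumulative fraction after k components = (λ_1 + ... + λ_k) / Σ λ:
  k = 1: 59/131 = 0.4504
  k = 2: (59 + 55)/131 = 114/131 = 0.8702
  k = 3: (59 + 55 + 17)/131 = 131/131 = 1

Summary (fraction, with percent):

explained: PC1 0.4504 (45.04%), PC2 0.4198 (41.98%), PC3 0.1298 (12.98%);  cumulative: 0.4504, 0.8702, 1


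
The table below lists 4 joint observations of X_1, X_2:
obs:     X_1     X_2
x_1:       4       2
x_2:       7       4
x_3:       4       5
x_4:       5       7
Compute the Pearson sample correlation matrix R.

Step 1 — column means:
  mean(X_1) = (4 + 7 + 4 + 5) / 4 = 20/4 = 5
  mean(X_2) = (2 + 4 + 5 + 7) / 4 = 18/4 = 4.5

Step 2 — sample variances and covariances s[i,j] = (1/(n-1)) · Σ_k (x_{k,i} - mean_i) · (x_{k,j} - mean_j), with n-1 = 3:
  s[X_1,X_1] = ((-1)·(-1) + (2)·(2) + (-1)·(-1) + (0)·(0)) / 3 = 6/3 = 2
  s[X_1,X_2] = ((-1)·(-2.5) + (2)·(-0.5) + (-1)·(0.5) + (0)·(2.5)) / 3 = 1/3 = 0.3333
  s[X_2,X_2] = ((-2.5)·(-2.5) + (-0.5)·(-0.5) + (0.5)·(0.5) + (2.5)·(2.5)) / 3 = 13/3 = 4.3333
  Sample standard deviations s_i = √(s[i,i]):
  s(X_1) = √(2) = 1.4142
  s(X_2) = √(4.3333) = 2.0817

Step 3 — r_{ij} = s_{ij} / (s_i · s_j):
  r[X_1,X_1] = 1 (diagonal).
  r[X_1,X_2] = 0.3333 / (1.4142 · 2.0817) = 0.3333 / 2.9439 = 0.1132
  r[X_2,X_2] = 1 (diagonal).

R is symmetric with unit diagonal. Assembling:

R = [[1, 0.1132],
 [0.1132, 1]]


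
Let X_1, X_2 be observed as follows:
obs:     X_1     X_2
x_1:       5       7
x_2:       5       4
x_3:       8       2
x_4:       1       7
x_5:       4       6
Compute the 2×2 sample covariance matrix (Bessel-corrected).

Step 1 — column means:
  mean(X_1) = (5 + 5 + 8 + 1 + 4) / 5 = 23/5 = 4.6
  mean(X_2) = (7 + 4 + 2 + 7 + 6) / 5 = 26/5 = 5.2

Step 2 — sample covariance S[i,j] = (1/(n-1)) · Σ_k (x_{k,i} - mean_i) · (x_{k,j} - mean_j), with n-1 = 4.
  S[X_1,X_1] = ((0.4)·(0.4) + (0.4)·(0.4) + (3.4)·(3.4) + (-3.6)·(-3.6) + (-0.6)·(-0.6)) / 4 = 25.2/4 = 6.3
  S[X_1,X_2] = ((0.4)·(1.8) + (0.4)·(-1.2) + (3.4)·(-3.2) + (-3.6)·(1.8) + (-0.6)·(0.8)) / 4 = -17.6/4 = -4.4
  S[X_2,X_2] = ((1.8)·(1.8) + (-1.2)·(-1.2) + (-3.2)·(-3.2) + (1.8)·(1.8) + (0.8)·(0.8)) / 4 = 18.8/4 = 4.7

S is symmetric (S[j,i] = S[i,j]). Assembling:

S = [[6.3, -4.4],
 [-4.4, 4.7]]


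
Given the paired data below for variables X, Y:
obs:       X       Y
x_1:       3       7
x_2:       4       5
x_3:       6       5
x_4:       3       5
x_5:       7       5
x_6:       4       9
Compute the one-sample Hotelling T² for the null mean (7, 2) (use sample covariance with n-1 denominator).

Step 1 — sample mean vector:
  mean(X) = (3 + 4 + 6 + 3 + 7 + 4) / 6 = 27/6 = 4.5
  mean(Y) = (7 + 5 + 5 + 5 + 5 + 9) / 6 = 36/6 = 6
  x̄ = (4.5, 6),  deviation x̄ - mu_0 = (4.5, 6) - (7, 2) = (-2.5, 4).

Step 2 — sample covariance matrix, S[i,j] = (1/(n-1)) · Σ_k (x_{k,i} - mean_i) · (x_{k,j} - mean_j), divisor n-1 = 5:
  S[X,X] = ((-1.5)·(-1.5) + (-0.5)·(-0.5) + (1.5)·(1.5) + (-1.5)·(-1.5) + (2.5)·(2.5) + (-0.5)·(-0.5)) / 5 = 13.5/5 = 2.7
  S[X,Y] = ((-1.5)·(1) + (-0.5)·(-1) + (1.5)·(-1) + (-1.5)·(-1) + (2.5)·(-1) + (-0.5)·(3)) / 5 = -5/5 = -1
  S[Y,Y] = ((1)·(1) + (-1)·(-1) + (-1)·(-1) + (-1)·(-1) + (-1)·(-1) + (3)·(3)) / 5 = 14/5 = 2.8
  S = [[2.7, -1],
 [-1, 2.8]].

Step 3 — invert S. det(S) = 2.7·2.8 - (-1)² = 6.56.
  S^{-1} = (1/det) · [[d, -b], [-b, a]] = [[0.4268, 0.1524],
 [0.1524, 0.4116]].

Step 4 — quadratic form (x̄ - mu_0)^T · S^{-1} · (x̄ - mu_0):
  S^{-1} · (x̄ - mu_0) = (-0.4573, 1.2652),
  (x̄ - mu_0)^T · [...] = (-2.5)·(-0.4573) + (4)·(1.2652) = 6.2043.

Step 5 — scale by n: T² = 6 · 6.2043 = 37.2256.

T² ≈ 37.2256


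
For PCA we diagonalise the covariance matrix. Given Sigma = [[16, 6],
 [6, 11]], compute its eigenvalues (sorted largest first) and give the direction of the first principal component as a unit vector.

Step 1 — characteristic polynomial of 2×2 Sigma:
  det(Sigma - λI) = λ² - trace · λ + det = 0.
  trace = 16 + 11 = 27, det = 16·11 - (6)² = 140.
Step 2 — discriminant:
  Δ = trace² - 4·det = 729 - 560 = 169.
Step 3 — eigenvalues:
  λ = (trace ± √Δ)/2 = (27 ± 13)/2,
  λ_1 = 20,  λ_2 = 7.

Step 4 — unit eigenvector for λ_1: solve (Sigma - λ_1 I)v = 0. First row:
  (16 - 20)·v_x + (6)·v_y = 0, i.e. (-4)·v_x + (6)·v_y = 0,
  so v ∝ (b, λ_1 - a) = (6, 4) = u.
  ||u|| = √((6)² + (4)²) = √(52) ≈ 7.2111,
  v_1 = u/||u|| ≈ (0.8321, 0.5547) (||v_1|| = 1).

λ_1 = 20,  λ_2 = 7;  v_1 ≈ (0.8321, 0.5547)


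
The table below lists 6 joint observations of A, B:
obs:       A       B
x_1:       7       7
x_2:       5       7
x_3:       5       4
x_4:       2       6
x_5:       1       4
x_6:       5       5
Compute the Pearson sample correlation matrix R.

Step 1 — column means:
  mean(A) = (7 + 5 + 5 + 2 + 1 + 5) / 6 = 25/6 = 4.1667
  mean(B) = (7 + 7 + 4 + 6 + 4 + 5) / 6 = 33/6 = 5.5

Step 2 — sample variances and covariances s[i,j] = (1/(n-1)) · Σ_k (x_{k,i} - mean_i) · (x_{k,j} - mean_j), with n-1 = 5:
  s[A,A] = ((2.8333)·(2.8333) + (0.8333)·(0.8333) + (0.8333)·(0.8333) + (-2.1667)·(-2.1667) + (-3.1667)·(-3.1667) + (0.8333)·(0.8333)) / 5 = 24.8333/5 = 4.9667
  s[A,B] = ((2.8333)·(1.5) + (0.8333)·(1.5) + (0.8333)·(-1.5) + (-2.1667)·(0.5) + (-3.1667)·(-1.5) + (0.8333)·(-0.5)) / 5 = 7.5/5 = 1.5
  s[B,B] = ((1.5)·(1.5) + (1.5)·(1.5) + (-1.5)·(-1.5) + (0.5)·(0.5) + (-1.5)·(-1.5) + (-0.5)·(-0.5)) / 5 = 9.5/5 = 1.9
  Sample standard deviations s_i = √(s[i,i]):
  s(A) = √(4.9667) = 2.2286
  s(B) = √(1.9) = 1.3784

Step 3 — r_{ij} = s_{ij} / (s_i · s_j):
  r[A,A] = 1 (diagonal).
  r[A,B] = 1.5 / (2.2286 · 1.3784) = 1.5 / 3.0719 = 0.4883
  r[B,B] = 1 (diagonal).

R is symmetric with unit diagonal. Assembling:

R = [[1, 0.4883],
 [0.4883, 1]]


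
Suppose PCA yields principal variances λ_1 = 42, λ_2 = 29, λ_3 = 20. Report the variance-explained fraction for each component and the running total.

Step 1 — total variance = trace(Sigma) = Σ λ_i = 42 + 29 + 20 = 91.

Step 2 — fraction explained by component i = λ_i / Σ λ:
  PC1: 42/91 = 0.4615
  PC2: 29/91 = 0.3187
  PC3: 20/91 = 0.2198

Step 3 — cumulative fraction after k components = (λ_1 + ... + λ_k) / Σ λ:
  k = 1: 42/91 = 0.4615
  k = 2: (42 + 29)/91 = 71/91 = 0.7802
  k = 3: (42 + 29 + 20)/91 = 91/91 = 1

Summary (fraction, with percent):

explained: PC1 0.4615 (46.15%), PC2 0.3187 (31.87%), PC3 0.2198 (21.98%);  cumulative: 0.4615, 0.7802, 1


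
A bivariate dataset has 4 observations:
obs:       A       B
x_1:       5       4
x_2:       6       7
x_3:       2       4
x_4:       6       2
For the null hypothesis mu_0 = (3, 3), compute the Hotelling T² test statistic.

Step 1 — sample mean vector:
  mean(A) = (5 + 6 + 2 + 6) / 4 = 19/4 = 4.75
  mean(B) = (4 + 7 + 4 + 2) / 4 = 17/4 = 4.25
  x̄ = (4.75, 4.25),  deviation x̄ - mu_0 = (4.75, 4.25) - (3, 3) = (1.75, 1.25).

Step 2 — sample covariance matrix, S[i,j] = (1/(n-1)) · Σ_k (x_{k,i} - mean_i) · (x_{k,j} - mean_j), divisor n-1 = 3:
  S[A,A] = ((0.25)·(0.25) + (1.25)·(1.25) + (-2.75)·(-2.75) + (1.25)·(1.25)) / 3 = 10.75/3 = 3.5833
  S[A,B] = ((0.25)·(-0.25) + (1.25)·(2.75) + (-2.75)·(-0.25) + (1.25)·(-2.25)) / 3 = 1.25/3 = 0.4167
  S[B,B] = ((-0.25)·(-0.25) + (2.75)·(2.75) + (-0.25)·(-0.25) + (-2.25)·(-2.25)) / 3 = 12.75/3 = 4.25
  S = [[3.5833, 0.4167],
 [0.4167, 4.25]].

Step 3 — invert S. det(S) = 3.5833·4.25 - (0.4167)² = 15.0556.
  S^{-1} = (1/det) · [[d, -b], [-b, a]] = [[0.2823, -0.0277],
 [-0.0277, 0.238]].

Step 4 — quadratic form (x̄ - mu_0)^T · S^{-1} · (x̄ - mu_0):
  S^{-1} · (x̄ - mu_0) = (0.4594, 0.2491),
  (x̄ - mu_0)^T · [...] = (1.75)·(0.4594) + (1.25)·(0.2491) = 1.1153.

Step 5 — scale by n: T² = 4 · 1.1153 = 4.4613.

T² ≈ 4.4613


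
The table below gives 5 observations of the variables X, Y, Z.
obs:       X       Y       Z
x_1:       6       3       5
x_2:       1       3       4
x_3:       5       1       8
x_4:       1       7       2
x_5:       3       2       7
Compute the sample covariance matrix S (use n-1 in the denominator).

Step 1 — column means:
  mean(X) = (6 + 1 + 5 + 1 + 3) / 5 = 16/5 = 3.2
  mean(Y) = (3 + 3 + 1 + 7 + 2) / 5 = 16/5 = 3.2
  mean(Z) = (5 + 4 + 8 + 2 + 7) / 5 = 26/5 = 5.2

Step 2 — sample covariance S[i,j] = (1/(n-1)) · Σ_k (x_{k,i} - mean_i) · (x_{k,j} - mean_j), with n-1 = 4.
  S[X,X] = ((2.8)·(2.8) + (-2.2)·(-2.2) + (1.8)·(1.8) + (-2.2)·(-2.2) + (-0.2)·(-0.2)) / 4 = 20.8/4 = 5.2
  S[X,Y] = ((2.8)·(-0.2) + (-2.2)·(-0.2) + (1.8)·(-2.2) + (-2.2)·(3.8) + (-0.2)·(-1.2)) / 4 = -12.2/4 = -3.05
  S[X,Z] = ((2.8)·(-0.2) + (-2.2)·(-1.2) + (1.8)·(2.8) + (-2.2)·(-3.2) + (-0.2)·(1.8)) / 4 = 13.8/4 = 3.45
  S[Y,Y] = ((-0.2)·(-0.2) + (-0.2)·(-0.2) + (-2.2)·(-2.2) + (3.8)·(3.8) + (-1.2)·(-1.2)) / 4 = 20.8/4 = 5.2
  S[Y,Z] = ((-0.2)·(-0.2) + (-0.2)·(-1.2) + (-2.2)·(2.8) + (3.8)·(-3.2) + (-1.2)·(1.8)) / 4 = -20.2/4 = -5.05
  S[Z,Z] = ((-0.2)·(-0.2) + (-1.2)·(-1.2) + (2.8)·(2.8) + (-3.2)·(-3.2) + (1.8)·(1.8)) / 4 = 22.8/4 = 5.7

S is symmetric (S[j,i] = S[i,j]). Assembling:

S = [[5.2, -3.05, 3.45],
 [-3.05, 5.2, -5.05],
 [3.45, -5.05, 5.7]]


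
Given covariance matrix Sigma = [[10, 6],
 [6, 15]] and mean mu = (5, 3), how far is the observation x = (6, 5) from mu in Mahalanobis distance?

Step 1 — centre the observation: (x - mu) = (1, 2).

Step 2 — invert Sigma. det(Sigma) = 10·15 - (6)² = 114.
  Sigma^{-1} = (1/det) · [[d, -b], [-b, a]] = [[0.1316, -0.0526],
 [-0.0526, 0.0877]].

Step 3 — form the quadratic (x - mu)^T · Sigma^{-1} · (x - mu):
  Sigma^{-1} · (x - mu) = (0.0263, 0.1228).
  (x - mu)^T · [Sigma^{-1} · (x - mu)] = (1)·(0.0263) + (2)·(0.1228) = 0.2719.

Step 4 — take square root: d = √(0.2719) ≈ 0.5215.

d(x, mu) = √(0.2719) ≈ 0.5215


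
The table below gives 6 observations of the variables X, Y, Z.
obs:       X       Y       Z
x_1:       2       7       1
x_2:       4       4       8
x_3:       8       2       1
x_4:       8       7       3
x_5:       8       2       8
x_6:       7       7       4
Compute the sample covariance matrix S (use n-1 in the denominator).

Step 1 — column means:
  mean(X) = (2 + 4 + 8 + 8 + 8 + 7) / 6 = 37/6 = 6.1667
  mean(Y) = (7 + 4 + 2 + 7 + 2 + 7) / 6 = 29/6 = 4.8333
  mean(Z) = (1 + 8 + 1 + 3 + 8 + 4) / 6 = 25/6 = 4.1667

Step 2 — sample covariance S[i,j] = (1/(n-1)) · Σ_k (x_{k,i} - mean_i) · (x_{k,j} - mean_j), with n-1 = 5.
  S[X,X] = ((-4.1667)·(-4.1667) + (-2.1667)·(-2.1667) + (1.8333)·(1.8333) + (1.8333)·(1.8333) + (1.8333)·(1.8333) + (0.8333)·(0.8333)) / 5 = 32.8333/5 = 6.5667
  S[X,Y] = ((-4.1667)·(2.1667) + (-2.1667)·(-0.8333) + (1.8333)·(-2.8333) + (1.8333)·(2.1667) + (1.8333)·(-2.8333) + (0.8333)·(2.1667)) / 5 = -11.8333/5 = -2.3667
  S[X,Z] = ((-4.1667)·(-3.1667) + (-2.1667)·(3.8333) + (1.8333)·(-3.1667) + (1.8333)·(-1.1667) + (1.8333)·(3.8333) + (0.8333)·(-0.1667)) / 5 = 3.8333/5 = 0.7667
  S[Y,Y] = ((2.1667)·(2.1667) + (-0.8333)·(-0.8333) + (-2.8333)·(-2.8333) + (2.1667)·(2.1667) + (-2.8333)·(-2.8333) + (2.1667)·(2.1667)) / 5 = 30.8333/5 = 6.1667
  S[Y,Z] = ((2.1667)·(-3.1667) + (-0.8333)·(3.8333) + (-2.8333)·(-3.1667) + (2.1667)·(-1.1667) + (-2.8333)·(3.8333) + (2.1667)·(-0.1667)) / 5 = -14.8333/5 = -2.9667
  S[Z,Z] = ((-3.1667)·(-3.1667) + (3.8333)·(3.8333) + (-3.1667)·(-3.1667) + (-1.1667)·(-1.1667) + (3.8333)·(3.8333) + (-0.1667)·(-0.1667)) / 5 = 50.8333/5 = 10.1667

S is symmetric (S[j,i] = S[i,j]). Assembling:

S = [[6.5667, -2.3667, 0.7667],
 [-2.3667, 6.1667, -2.9667],
 [0.7667, -2.9667, 10.1667]]


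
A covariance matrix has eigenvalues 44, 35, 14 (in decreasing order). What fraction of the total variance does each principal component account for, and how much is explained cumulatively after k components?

Step 1 — total variance = trace(Sigma) = Σ λ_i = 44 + 35 + 14 = 93.

Step 2 — fraction explained by component i = λ_i / Σ λ:
  PC1: 44/93 = 0.4731
  PC2: 35/93 = 0.3763
  PC3: 14/93 = 0.1505

Step 3 — cumulative fraction after k components = (λ_1 + ... + λ_k) / Σ λ:
  k = 1: 44/93 = 0.4731
  k = 2: (44 + 35)/93 = 79/93 = 0.8495
  k = 3: (44 + 35 + 14)/93 = 93/93 = 1

Summary (fraction, with percent):

explained: PC1 0.4731 (47.31%), PC2 0.3763 (37.63%), PC3 0.1505 (15.05%);  cumulative: 0.4731, 0.8495, 1


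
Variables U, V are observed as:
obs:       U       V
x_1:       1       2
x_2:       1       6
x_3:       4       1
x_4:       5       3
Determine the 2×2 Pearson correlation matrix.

Step 1 — column means:
  mean(U) = (1 + 1 + 4 + 5) / 4 = 11/4 = 2.75
  mean(V) = (2 + 6 + 1 + 3) / 4 = 12/4 = 3

Step 2 — sample variances and covariances s[i,j] = (1/(n-1)) · Σ_k (x_{k,i} - mean_i) · (x_{k,j} - mean_j), with n-1 = 3:
  s[U,U] = ((-1.75)·(-1.75) + (-1.75)·(-1.75) + (1.25)·(1.25) + (2.25)·(2.25)) / 3 = 12.75/3 = 4.25
  s[U,V] = ((-1.75)·(-1) + (-1.75)·(3) + (1.25)·(-2) + (2.25)·(0)) / 3 = -6/3 = -2
  s[V,V] = ((-1)·(-1) + (3)·(3) + (-2)·(-2) + (0)·(0)) / 3 = 14/3 = 4.6667
  Sample standard deviations s_i = √(s[i,i]):
  s(U) = √(4.25) = 2.0616
  s(V) = √(4.6667) = 2.1602

Step 3 — r_{ij} = s_{ij} / (s_i · s_j):
  r[U,U] = 1 (diagonal).
  r[U,V] = -2 / (2.0616 · 2.1602) = -2 / 4.4535 = -0.4491
  r[V,V] = 1 (diagonal).

R is symmetric with unit diagonal. Assembling:

R = [[1, -0.4491],
 [-0.4491, 1]]


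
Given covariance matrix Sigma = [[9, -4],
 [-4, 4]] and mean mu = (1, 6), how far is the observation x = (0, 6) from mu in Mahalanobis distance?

Step 1 — centre the observation: (x - mu) = (-1, 0).

Step 2 — invert Sigma. det(Sigma) = 9·4 - (-4)² = 20.
  Sigma^{-1} = (1/det) · [[d, -b], [-b, a]] = [[0.2, 0.2],
 [0.2, 0.45]].

Step 3 — form the quadratic (x - mu)^T · Sigma^{-1} · (x - mu):
  Sigma^{-1} · (x - mu) = (-0.2, -0.2).
  (x - mu)^T · [Sigma^{-1} · (x - mu)] = (-1)·(-0.2) + (0)·(-0.2) = 0.2.

Step 4 — take square root: d = √(0.2) ≈ 0.4472.

d(x, mu) = √(0.2) ≈ 0.4472


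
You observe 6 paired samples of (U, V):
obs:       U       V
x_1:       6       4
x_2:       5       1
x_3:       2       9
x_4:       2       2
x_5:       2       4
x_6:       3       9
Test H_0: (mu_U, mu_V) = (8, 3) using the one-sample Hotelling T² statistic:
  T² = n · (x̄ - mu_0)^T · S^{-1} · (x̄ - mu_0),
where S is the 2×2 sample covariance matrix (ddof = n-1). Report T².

Step 1 — sample mean vector:
  mean(U) = (6 + 5 + 2 + 2 + 2 + 3) / 6 = 20/6 = 3.3333
  mean(V) = (4 + 1 + 9 + 2 + 4 + 9) / 6 = 29/6 = 4.8333
  x̄ = (3.3333, 4.8333),  deviation x̄ - mu_0 = (3.3333, 4.8333) - (8, 3) = (-4.6667, 1.8333).

Step 2 — sample covariance matrix, S[i,j] = (1/(n-1)) · Σ_k (x_{k,i} - mean_i) · (x_{k,j} - mean_j), divisor n-1 = 5:
  S[U,U] = ((2.6667)·(2.6667) + (1.6667)·(1.6667) + (-1.3333)·(-1.3333) + (-1.3333)·(-1.3333) + (-1.3333)·(-1.3333) + (-0.3333)·(-0.3333)) / 5 = 15.3333/5 = 3.0667
  S[U,V] = ((2.6667)·(-0.8333) + (1.6667)·(-3.8333) + (-1.3333)·(4.1667) + (-1.3333)·(-2.8333) + (-1.3333)·(-0.8333) + (-0.3333)·(4.1667)) / 5 = -10.6667/5 = -2.1333
  S[V,V] = ((-0.8333)·(-0.8333) + (-3.8333)·(-3.8333) + (4.1667)·(4.1667) + (-2.8333)·(-2.8333) + (-0.8333)·(-0.8333) + (4.1667)·(4.1667)) / 5 = 58.8333/5 = 11.7667
  S = [[3.0667, -2.1333],
 [-2.1333, 11.7667]].

Step 3 — invert S. det(S) = 3.0667·11.7667 - (-2.1333)² = 31.5333.
  S^{-1} = (1/det) · [[d, -b], [-b, a]] = [[0.3732, 0.0677],
 [0.0677, 0.0973]].

Step 4 — quadratic form (x̄ - mu_0)^T · S^{-1} · (x̄ - mu_0):
  S^{-1} · (x̄ - mu_0) = (-1.6173, -0.1374),
  (x̄ - mu_0)^T · [...] = (-4.6667)·(-1.6173) + (1.8333)·(-0.1374) = 7.2956.

Step 5 — scale by n: T² = 6 · 7.2956 = 43.7738.

T² ≈ 43.7738


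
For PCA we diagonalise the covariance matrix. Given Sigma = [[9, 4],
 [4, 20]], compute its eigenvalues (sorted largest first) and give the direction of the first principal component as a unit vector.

Step 1 — characteristic polynomial of 2×2 Sigma:
  det(Sigma - λI) = λ² - trace · λ + det = 0.
  trace = 9 + 20 = 29, det = 9·20 - (4)² = 164.
Step 2 — discriminant:
  Δ = trace² - 4·det = 841 - 656 = 185.
Step 3 — eigenvalues:
  λ = (trace ± √Δ)/2 = (29 ± 13.6015)/2,
  λ_1 = 21.3007,  λ_2 = 7.6993.

Step 4 — unit eigenvector for λ_1: solve (Sigma - λ_1 I)v = 0. First row:
  (9 - 21.3007)·v_x + (4)·v_y = 0, i.e. (-12.3007)·v_x + (4)·v_y = 0,
  so v ∝ (b, λ_1 - a) = (4, 12.3007) = u.
  ||u|| = √((4)² + (12.3007)²) = √(167.3081) ≈ 12.9348,
  v_1 = u/||u|| ≈ (0.3092, 0.951) (||v_1|| = 1).

λ_1 = 21.3007,  λ_2 = 7.6993;  v_1 ≈ (0.3092, 0.951)


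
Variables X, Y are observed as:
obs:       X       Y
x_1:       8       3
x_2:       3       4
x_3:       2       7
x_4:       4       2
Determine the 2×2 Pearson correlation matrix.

Step 1 — column means:
  mean(X) = (8 + 3 + 2 + 4) / 4 = 17/4 = 4.25
  mean(Y) = (3 + 4 + 7 + 2) / 4 = 16/4 = 4

Step 2 — sample variances and covariances s[i,j] = (1/(n-1)) · Σ_k (x_{k,i} - mean_i) · (x_{k,j} - mean_j), with n-1 = 3:
  s[X,X] = ((3.75)·(3.75) + (-1.25)·(-1.25) + (-2.25)·(-2.25) + (-0.25)·(-0.25)) / 3 = 20.75/3 = 6.9167
  s[X,Y] = ((3.75)·(-1) + (-1.25)·(0) + (-2.25)·(3) + (-0.25)·(-2)) / 3 = -10/3 = -3.3333
  s[Y,Y] = ((-1)·(-1) + (0)·(0) + (3)·(3) + (-2)·(-2)) / 3 = 14/3 = 4.6667
  Sample standard deviations s_i = √(s[i,i]):
  s(X) = √(6.9167) = 2.63
  s(Y) = √(4.6667) = 2.1602

Step 3 — r_{ij} = s_{ij} / (s_i · s_j):
  r[X,X] = 1 (diagonal).
  r[X,Y] = -3.3333 / (2.63 · 2.1602) = -3.3333 / 5.6814 = -0.5867
  r[Y,Y] = 1 (diagonal).

R is symmetric with unit diagonal. Assembling:

R = [[1, -0.5867],
 [-0.5867, 1]]


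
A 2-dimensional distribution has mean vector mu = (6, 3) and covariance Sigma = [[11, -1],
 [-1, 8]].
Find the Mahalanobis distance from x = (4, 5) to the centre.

Step 1 — centre the observation: (x - mu) = (-2, 2).

Step 2 — invert Sigma. det(Sigma) = 11·8 - (-1)² = 87.
  Sigma^{-1} = (1/det) · [[d, -b], [-b, a]] = [[0.092, 0.0115],
 [0.0115, 0.1264]].

Step 3 — form the quadratic (x - mu)^T · Sigma^{-1} · (x - mu):
  Sigma^{-1} · (x - mu) = (-0.1609, 0.2299).
  (x - mu)^T · [Sigma^{-1} · (x - mu)] = (-2)·(-0.1609) + (2)·(0.2299) = 0.7816.

Step 4 — take square root: d = √(0.7816) ≈ 0.8841.

d(x, mu) = √(0.7816) ≈ 0.8841


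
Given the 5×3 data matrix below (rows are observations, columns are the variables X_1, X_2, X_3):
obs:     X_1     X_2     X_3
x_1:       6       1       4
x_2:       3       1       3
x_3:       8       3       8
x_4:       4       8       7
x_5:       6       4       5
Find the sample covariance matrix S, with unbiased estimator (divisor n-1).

Step 1 — column means:
  mean(X_1) = (6 + 3 + 8 + 4 + 6) / 5 = 27/5 = 5.4
  mean(X_2) = (1 + 1 + 3 + 8 + 4) / 5 = 17/5 = 3.4
  mean(X_3) = (4 + 3 + 8 + 7 + 5) / 5 = 27/5 = 5.4

Step 2 — sample covariance S[i,j] = (1/(n-1)) · Σ_k (x_{k,i} - mean_i) · (x_{k,j} - mean_j), with n-1 = 4.
  S[X_1,X_1] = ((0.6)·(0.6) + (-2.4)·(-2.4) + (2.6)·(2.6) + (-1.4)·(-1.4) + (0.6)·(0.6)) / 4 = 15.2/4 = 3.8
  S[X_1,X_2] = ((0.6)·(-2.4) + (-2.4)·(-2.4) + (2.6)·(-0.4) + (-1.4)·(4.6) + (0.6)·(0.6)) / 4 = -2.8/4 = -0.7
  S[X_1,X_3] = ((0.6)·(-1.4) + (-2.4)·(-2.4) + (2.6)·(2.6) + (-1.4)·(1.6) + (0.6)·(-0.4)) / 4 = 9.2/4 = 2.3
  S[X_2,X_2] = ((-2.4)·(-2.4) + (-2.4)·(-2.4) + (-0.4)·(-0.4) + (4.6)·(4.6) + (0.6)·(0.6)) / 4 = 33.2/4 = 8.3
  S[X_2,X_3] = ((-2.4)·(-1.4) + (-2.4)·(-2.4) + (-0.4)·(2.6) + (4.6)·(1.6) + (0.6)·(-0.4)) / 4 = 15.2/4 = 3.8
  S[X_3,X_3] = ((-1.4)·(-1.4) + (-2.4)·(-2.4) + (2.6)·(2.6) + (1.6)·(1.6) + (-0.4)·(-0.4)) / 4 = 17.2/4 = 4.3

S is symmetric (S[j,i] = S[i,j]). Assembling:

S = [[3.8, -0.7, 2.3],
 [-0.7, 8.3, 3.8],
 [2.3, 3.8, 4.3]]


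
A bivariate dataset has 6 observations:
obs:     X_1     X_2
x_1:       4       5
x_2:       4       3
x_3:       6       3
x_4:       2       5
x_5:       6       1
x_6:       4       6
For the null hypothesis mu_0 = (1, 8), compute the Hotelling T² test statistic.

Step 1 — sample mean vector:
  mean(X_1) = (4 + 4 + 6 + 2 + 6 + 4) / 6 = 26/6 = 4.3333
  mean(X_2) = (5 + 3 + 3 + 5 + 1 + 6) / 6 = 23/6 = 3.8333
  x̄ = (4.3333, 3.8333),  deviation x̄ - mu_0 = (4.3333, 3.8333) - (1, 8) = (3.3333, -4.1667).

Step 2 — sample covariance matrix, S[i,j] = (1/(n-1)) · Σ_k (x_{k,i} - mean_i) · (x_{k,j} - mean_j), divisor n-1 = 5:
  S[X_1,X_1] = ((-0.3333)·(-0.3333) + (-0.3333)·(-0.3333) + (1.6667)·(1.6667) + (-2.3333)·(-2.3333) + (1.6667)·(1.6667) + (-0.3333)·(-0.3333)) / 5 = 11.3333/5 = 2.2667
  S[X_1,X_2] = ((-0.3333)·(1.1667) + (-0.3333)·(-0.8333) + (1.6667)·(-0.8333) + (-2.3333)·(1.1667) + (1.6667)·(-2.8333) + (-0.3333)·(2.1667)) / 5 = -9.6667/5 = -1.9333
  S[X_2,X_2] = ((1.1667)·(1.1667) + (-0.8333)·(-0.8333) + (-0.8333)·(-0.8333) + (1.1667)·(1.1667) + (-2.8333)·(-2.8333) + (2.1667)·(2.1667)) / 5 = 16.8333/5 = 3.3667
  S = [[2.2667, -1.9333],
 [-1.9333, 3.3667]].

Step 3 — invert S. det(S) = 2.2667·3.3667 - (-1.9333)² = 3.8933.
  S^{-1} = (1/det) · [[d, -b], [-b, a]] = [[0.8647, 0.4966],
 [0.4966, 0.5822]].

Step 4 — quadratic form (x̄ - mu_0)^T · S^{-1} · (x̄ - mu_0):
  S^{-1} · (x̄ - mu_0) = (0.8134, -0.7705),
  (x̄ - mu_0)^T · [...] = (3.3333)·(0.8134) + (-4.1667)·(-0.7705) = 5.9218.

Step 5 — scale by n: T² = 6 · 5.9218 = 35.5308.

T² ≈ 35.5308


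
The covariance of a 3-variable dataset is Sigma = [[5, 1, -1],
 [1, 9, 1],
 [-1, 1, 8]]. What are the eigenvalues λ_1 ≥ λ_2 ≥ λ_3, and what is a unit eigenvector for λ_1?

Step 1 — characteristic polynomial p(λ) = det(λI - Sigma) = λ³ - tr·λ² + c_1·λ - det, where tr = trace, c_1 = sum of the principal 2×2 minors, det = det(Sigma):
  tr = 5 + 9 + 8 = 22,
  c_1 = (5·9 - (1)²) + (5·8 - (-1)²) + (9·8 - (1)²) = 44 + 39 + 71 = 154,
  det = 5·(9·8 - (1)²) - (1)·((1)·8 - (1)·(-1)) + (-1)·((1)·(1) - 9·(-1)) = 5·(71) - (1)·(9) + (-1)·(10) = 336.
  So p(λ) = λ³ - 22λ² + 154λ - 336.
Step 2 — look for an integer root (rational root theorem: any rational root is an integer divisor of 336). Testing λ = 8:
  p(8) = 512 - 1408 + 1232 - 336 = 0  ✓
  Dividing out (λ - 8): p(λ) = (λ - 8)(λ² - 14λ + 42).
Step 3 — remaining eigenvalues from the quadratic λ² - 14λ + 42 = 0:
  Δ = 14² - 4·42 = 196 - 168 = 28,  λ = (14 ± √28)/2 = (14 ± 5.2915)/2 ≈ 9.6458 or 4.3542.
  Sorted: λ_1 = 9.6458,  λ_2 = 8,  λ_3 = 4.3542  (check: sum = 22 = tr ✓).

Step 4 — unit eigenvector for λ_1 ≈ 9.6458: v spans the null space of (Sigma - λ_1 I), whose rows are
  r_1 = (-4.6458, 1, -1),  r_2 = (1, -0.6458, 1),  r_3 = (-1, 1, -1.6458).
  v is orthogonal to every row, so take v ∝ r_1 × r_2 = ((1)·(1) - (-1)·(-0.6458), (-1)·(1) - (-4.6458)·(1), (-4.6458)·(-0.6458) - (1)·(1)) ≈ (0.3542, 3.6458, 2).
  Let u = (0.3542, 3.6458, 2).
  ||u|| = √((0.3542)² + (3.6458)² + (2)²) = √(17.417) ≈ 4.1734,  v_1 = u/||u|| ≈ (0.0849, 0.8736, 0.4792) (||v_1|| = 1).

λ_1 = 9.6458,  λ_2 = 8,  λ_3 = 4.3542;  v_1 ≈ (0.0849, 0.8736, 0.4792)


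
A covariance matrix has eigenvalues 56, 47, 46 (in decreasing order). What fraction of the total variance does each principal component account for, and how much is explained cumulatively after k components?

Step 1 — total variance = trace(Sigma) = Σ λ_i = 56 + 47 + 46 = 149.

Step 2 — fraction explained by component i = λ_i / Σ λ:
  PC1: 56/149 = 0.3758
  PC2: 47/149 = 0.3154
  PC3: 46/149 = 0.3087

Step 3 — cumulative fraction after k components = (λ_1 + ... + λ_k) / Σ λ:
  k = 1: 56/149 = 0.3758
  k = 2: (56 + 47)/149 = 103/149 = 0.6913
  k = 3: (56 + 47 + 46)/149 = 149/149 = 1

Summary (fraction, with percent):

explained: PC1 0.3758 (37.58%), PC2 0.3154 (31.54%), PC3 0.3087 (30.87%);  cumulative: 0.3758, 0.6913, 1


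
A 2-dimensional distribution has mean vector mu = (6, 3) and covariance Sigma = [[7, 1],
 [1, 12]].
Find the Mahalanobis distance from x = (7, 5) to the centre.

Step 1 — centre the observation: (x - mu) = (1, 2).

Step 2 — invert Sigma. det(Sigma) = 7·12 - (1)² = 83.
  Sigma^{-1} = (1/det) · [[d, -b], [-b, a]] = [[0.1446, -0.012],
 [-0.012, 0.0843]].

Step 3 — form the quadratic (x - mu)^T · Sigma^{-1} · (x - mu):
  Sigma^{-1} · (x - mu) = (0.1205, 0.1566).
  (x - mu)^T · [Sigma^{-1} · (x - mu)] = (1)·(0.1205) + (2)·(0.1566) = 0.4337.

Step 4 — take square root: d = √(0.4337) ≈ 0.6586.

d(x, mu) = √(0.4337) ≈ 0.6586


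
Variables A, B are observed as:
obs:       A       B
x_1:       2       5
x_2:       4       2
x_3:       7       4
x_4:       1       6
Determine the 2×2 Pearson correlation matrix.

Step 1 — column means:
  mean(A) = (2 + 4 + 7 + 1) / 4 = 14/4 = 3.5
  mean(B) = (5 + 2 + 4 + 6) / 4 = 17/4 = 4.25

Step 2 — sample variances and covariances s[i,j] = (1/(n-1)) · Σ_k (x_{k,i} - mean_i) · (x_{k,j} - mean_j), with n-1 = 3:
  s[A,A] = ((-1.5)·(-1.5) + (0.5)·(0.5) + (3.5)·(3.5) + (-2.5)·(-2.5)) / 3 = 21/3 = 7
  s[A,B] = ((-1.5)·(0.75) + (0.5)·(-2.25) + (3.5)·(-0.25) + (-2.5)·(1.75)) / 3 = -7.5/3 = -2.5
  s[B,B] = ((0.75)·(0.75) + (-2.25)·(-2.25) + (-0.25)·(-0.25) + (1.75)·(1.75)) / 3 = 8.75/3 = 2.9167
  Sample standard deviations s_i = √(s[i,i]):
  s(A) = √(7) = 2.6458
  s(B) = √(2.9167) = 1.7078

Step 3 — r_{ij} = s_{ij} / (s_i · s_j):
  r[A,A] = 1 (diagonal).
  r[A,B] = -2.5 / (2.6458 · 1.7078) = -2.5 / 4.5185 = -0.5533
  r[B,B] = 1 (diagonal).

R is symmetric with unit diagonal. Assembling:

R = [[1, -0.5533],
 [-0.5533, 1]]


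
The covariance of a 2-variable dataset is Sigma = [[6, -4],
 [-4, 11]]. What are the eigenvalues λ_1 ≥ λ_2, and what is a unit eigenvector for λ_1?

Step 1 — characteristic polynomial of 2×2 Sigma:
  det(Sigma - λI) = λ² - trace · λ + det = 0.
  trace = 6 + 11 = 17, det = 6·11 - (-4)² = 50.
Step 2 — discriminant:
  Δ = trace² - 4·det = 289 - 200 = 89.
Step 3 — eigenvalues:
  λ = (trace ± √Δ)/2 = (17 ± 9.434)/2,
  λ_1 = 13.217,  λ_2 = 3.783.

Step 4 — unit eigenvector for λ_1: solve (Sigma - λ_1 I)v = 0. First row:
  (6 - 13.217)·v_x + (-4)·v_y = 0, i.e. (-7.217)·v_x + (-4)·v_y = 0,
  so v ∝ (b, λ_1 - a) = (-4, 7.217); multiply by -1 so the first entry is positive: u = (4, -7.217).
  ||u|| = √((4)² + (-7.217)²) = √(68.085) ≈ 8.2514,
  v_1 = u/||u|| ≈ (0.4848, -0.8746) (||v_1|| = 1).

λ_1 = 13.217,  λ_2 = 3.783;  v_1 ≈ (0.4848, -0.8746)


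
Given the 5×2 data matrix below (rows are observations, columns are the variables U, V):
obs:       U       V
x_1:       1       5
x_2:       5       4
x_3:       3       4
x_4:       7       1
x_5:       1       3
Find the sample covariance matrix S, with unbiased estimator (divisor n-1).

Step 1 — column means:
  mean(U) = (1 + 5 + 3 + 7 + 1) / 5 = 17/5 = 3.4
  mean(V) = (5 + 4 + 4 + 1 + 3) / 5 = 17/5 = 3.4

Step 2 — sample covariance S[i,j] = (1/(n-1)) · Σ_k (x_{k,i} - mean_i) · (x_{k,j} - mean_j), with n-1 = 4.
  S[U,U] = ((-2.4)·(-2.4) + (1.6)·(1.6) + (-0.4)·(-0.4) + (3.6)·(3.6) + (-2.4)·(-2.4)) / 4 = 27.2/4 = 6.8
  S[U,V] = ((-2.4)·(1.6) + (1.6)·(0.6) + (-0.4)·(0.6) + (3.6)·(-2.4) + (-2.4)·(-0.4)) / 4 = -10.8/4 = -2.7
  S[V,V] = ((1.6)·(1.6) + (0.6)·(0.6) + (0.6)·(0.6) + (-2.4)·(-2.4) + (-0.4)·(-0.4)) / 4 = 9.2/4 = 2.3

S is symmetric (S[j,i] = S[i,j]). Assembling:

S = [[6.8, -2.7],
 [-2.7, 2.3]]


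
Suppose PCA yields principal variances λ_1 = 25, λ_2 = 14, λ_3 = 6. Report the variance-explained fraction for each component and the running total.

Step 1 — total variance = trace(Sigma) = Σ λ_i = 25 + 14 + 6 = 45.

Step 2 — fraction explained by component i = λ_i / Σ λ:
  PC1: 25/45 = 0.5556
  PC2: 14/45 = 0.3111
  PC3: 6/45 = 0.1333

Step 3 — cumulative fraction after k components = (λ_1 + ... + λ_k) / Σ λ:
  k = 1: 25/45 = 0.5556
  k = 2: (25 + 14)/45 = 39/45 = 0.8667
  k = 3: (25 + 14 + 6)/45 = 45/45 = 1

Summary (fraction, with percent):

explained: PC1 0.5556 (55.56%), PC2 0.3111 (31.11%), PC3 0.1333 (13.33%);  cumulative: 0.5556, 0.8667, 1


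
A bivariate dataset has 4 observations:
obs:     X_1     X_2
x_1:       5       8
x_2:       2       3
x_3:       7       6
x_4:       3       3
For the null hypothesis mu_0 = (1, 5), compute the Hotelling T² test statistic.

Step 1 — sample mean vector:
  mean(X_1) = (5 + 2 + 7 + 3) / 4 = 17/4 = 4.25
  mean(X_2) = (8 + 3 + 6 + 3) / 4 = 20/4 = 5
  x̄ = (4.25, 5),  deviation x̄ - mu_0 = (4.25, 5) - (1, 5) = (3.25, 0).

Step 2 — sample covariance matrix, S[i,j] = (1/(n-1)) · Σ_k (x_{k,i} - mean_i) · (x_{k,j} - mean_j), divisor n-1 = 3:
  S[X_1,X_1] = ((0.75)·(0.75) + (-2.25)·(-2.25) + (2.75)·(2.75) + (-1.25)·(-1.25)) / 3 = 14.75/3 = 4.9167
  S[X_1,X_2] = ((0.75)·(3) + (-2.25)·(-2) + (2.75)·(1) + (-1.25)·(-2)) / 3 = 12/3 = 4
  S[X_2,X_2] = ((3)·(3) + (-2)·(-2) + (1)·(1) + (-2)·(-2)) / 3 = 18/3 = 6
  S = [[4.9167, 4],
 [4, 6]].

Step 3 — invert S. det(S) = 4.9167·6 - (4)² = 13.5.
  S^{-1} = (1/det) · [[d, -b], [-b, a]] = [[0.4444, -0.2963],
 [-0.2963, 0.3642]].

Step 4 — quadratic form (x̄ - mu_0)^T · S^{-1} · (x̄ - mu_0):
  S^{-1} · (x̄ - mu_0) = (1.4444, -0.963),
  (x̄ - mu_0)^T · [...] = (3.25)·(1.4444) + (0)·(-0.963) = 4.6944.

Step 5 — scale by n: T² = 4 · 4.6944 = 18.7778.

T² ≈ 18.7778


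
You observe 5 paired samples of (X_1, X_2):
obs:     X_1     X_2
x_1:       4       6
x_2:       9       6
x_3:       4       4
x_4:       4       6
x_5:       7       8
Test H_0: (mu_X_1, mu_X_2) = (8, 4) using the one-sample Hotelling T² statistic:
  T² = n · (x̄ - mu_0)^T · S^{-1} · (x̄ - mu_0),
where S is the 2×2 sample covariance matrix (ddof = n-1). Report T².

Step 1 — sample mean vector:
  mean(X_1) = (4 + 9 + 4 + 4 + 7) / 5 = 28/5 = 5.6
  mean(X_2) = (6 + 6 + 4 + 6 + 8) / 5 = 30/5 = 6
  x̄ = (5.6, 6),  deviation x̄ - mu_0 = (5.6, 6) - (8, 4) = (-2.4, 2).

Step 2 — sample covariance matrix, S[i,j] = (1/(n-1)) · Σ_k (x_{k,i} - mean_i) · (x_{k,j} - mean_j), divisor n-1 = 4:
  S[X_1,X_1] = ((-1.6)·(-1.6) + (3.4)·(3.4) + (-1.6)·(-1.6) + (-1.6)·(-1.6) + (1.4)·(1.4)) / 4 = 21.2/4 = 5.3
  S[X_1,X_2] = ((-1.6)·(0) + (3.4)·(0) + (-1.6)·(-2) + (-1.6)·(0) + (1.4)·(2)) / 4 = 6/4 = 1.5
  S[X_2,X_2] = ((0)·(0) + (0)·(0) + (-2)·(-2) + (0)·(0) + (2)·(2)) / 4 = 8/4 = 2
  S = [[5.3, 1.5],
 [1.5, 2]].

Step 3 — invert S. det(S) = 5.3·2 - (1.5)² = 8.35.
  S^{-1} = (1/det) · [[d, -b], [-b, a]] = [[0.2395, -0.1796],
 [-0.1796, 0.6347]].

Step 4 — quadratic form (x̄ - mu_0)^T · S^{-1} · (x̄ - mu_0):
  S^{-1} · (x̄ - mu_0) = (-0.9341, 1.7006),
  (x̄ - mu_0)^T · [...] = (-2.4)·(-0.9341) + (2)·(1.7006) = 5.6431.

Step 5 — scale by n: T² = 5 · 5.6431 = 28.2156.

T² ≈ 28.2156


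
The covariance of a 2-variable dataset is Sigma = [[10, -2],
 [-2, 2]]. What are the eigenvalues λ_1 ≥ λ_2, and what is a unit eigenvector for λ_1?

Step 1 — characteristic polynomial of 2×2 Sigma:
  det(Sigma - λI) = λ² - trace · λ + det = 0.
  trace = 10 + 2 = 12, det = 10·2 - (-2)² = 16.
Step 2 — discriminant:
  Δ = trace² - 4·det = 144 - 64 = 80.
Step 3 — eigenvalues:
  λ = (trace ± √Δ)/2 = (12 ± 8.9443)/2,
  λ_1 = 10.4721,  λ_2 = 1.5279.

Step 4 — unit eigenvector for λ_1: solve (Sigma - λ_1 I)v = 0. First row:
  (10 - 10.4721)·v_x + (-2)·v_y = 0, i.e. (-0.4721)·v_x + (-2)·v_y = 0,
  so v ∝ (b, λ_1 - a) = (-2, 0.4721); multiply by -1 so the first entry is positive: u = (2, -0.4721).
  ||u|| = √((2)² + (-0.4721)²) = √(4.2229) ≈ 2.055,
  v_1 = u/||u|| ≈ (0.9732, -0.2298) (||v_1|| = 1).

λ_1 = 10.4721,  λ_2 = 1.5279;  v_1 ≈ (0.9732, -0.2298)
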